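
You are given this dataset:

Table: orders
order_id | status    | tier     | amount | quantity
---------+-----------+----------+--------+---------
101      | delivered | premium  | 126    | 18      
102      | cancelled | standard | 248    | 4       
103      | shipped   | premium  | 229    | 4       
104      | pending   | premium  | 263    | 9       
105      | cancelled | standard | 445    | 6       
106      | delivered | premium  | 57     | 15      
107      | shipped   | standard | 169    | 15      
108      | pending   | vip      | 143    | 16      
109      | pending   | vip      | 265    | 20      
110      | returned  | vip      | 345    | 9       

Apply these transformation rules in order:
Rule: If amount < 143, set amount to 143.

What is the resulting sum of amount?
2393

Step 1: 2 records have amount < 143
Step 2: These records originally summed to 183
Step 3: After setting to minimum: 2 × 143 = 286
Step 4: Unaffected records sum: 2107
Step 5: Final sum = 286 + 2107 = 2393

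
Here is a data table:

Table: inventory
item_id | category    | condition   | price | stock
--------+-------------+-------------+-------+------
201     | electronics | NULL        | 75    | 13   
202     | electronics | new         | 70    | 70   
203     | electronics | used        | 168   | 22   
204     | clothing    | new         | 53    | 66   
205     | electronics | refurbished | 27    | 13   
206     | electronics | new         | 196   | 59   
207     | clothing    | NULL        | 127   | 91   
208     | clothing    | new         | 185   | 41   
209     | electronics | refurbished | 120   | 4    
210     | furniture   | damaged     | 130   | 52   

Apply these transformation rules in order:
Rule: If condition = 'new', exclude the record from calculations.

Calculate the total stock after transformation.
195

Step 1: Identify records where condition = 'new'
Step 2: The excluded records sum to 236
Step 3: Original total stock = 431
Step 4: Remaining total = 431 - 236 = 195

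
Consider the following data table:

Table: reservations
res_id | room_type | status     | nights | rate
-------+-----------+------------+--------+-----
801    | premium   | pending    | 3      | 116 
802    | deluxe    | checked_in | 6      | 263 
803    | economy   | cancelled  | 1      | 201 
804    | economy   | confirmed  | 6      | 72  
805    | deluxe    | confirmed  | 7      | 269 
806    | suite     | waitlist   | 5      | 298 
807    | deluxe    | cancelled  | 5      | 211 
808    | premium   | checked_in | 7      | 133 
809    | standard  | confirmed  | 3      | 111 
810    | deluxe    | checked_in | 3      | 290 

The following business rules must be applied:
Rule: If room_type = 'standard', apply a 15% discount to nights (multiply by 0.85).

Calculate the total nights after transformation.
45.55

Step 1: Records with room_type = 'standard' have total nights = 3
Step 2: Apply multiplier: 3 × 0.85 = 2.55
Step 3: Other records total: 43
Step 4: Final sum = 2.55 + 43 = 45.55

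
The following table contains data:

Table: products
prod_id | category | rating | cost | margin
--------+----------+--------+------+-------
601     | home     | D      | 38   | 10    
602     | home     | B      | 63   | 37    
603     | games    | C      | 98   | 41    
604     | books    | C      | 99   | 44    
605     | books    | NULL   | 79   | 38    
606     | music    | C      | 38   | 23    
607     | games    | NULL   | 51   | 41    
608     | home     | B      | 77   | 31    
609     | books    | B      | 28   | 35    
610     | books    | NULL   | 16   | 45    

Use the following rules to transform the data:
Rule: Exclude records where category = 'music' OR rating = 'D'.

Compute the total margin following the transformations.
312

Step 1: Find records where category = 'music' OR rating = 'D'
Step 2: 2 records match, summing to 33
Step 3: Original sum: 345
Step 4: Remaining sum = 345 - 33 = 312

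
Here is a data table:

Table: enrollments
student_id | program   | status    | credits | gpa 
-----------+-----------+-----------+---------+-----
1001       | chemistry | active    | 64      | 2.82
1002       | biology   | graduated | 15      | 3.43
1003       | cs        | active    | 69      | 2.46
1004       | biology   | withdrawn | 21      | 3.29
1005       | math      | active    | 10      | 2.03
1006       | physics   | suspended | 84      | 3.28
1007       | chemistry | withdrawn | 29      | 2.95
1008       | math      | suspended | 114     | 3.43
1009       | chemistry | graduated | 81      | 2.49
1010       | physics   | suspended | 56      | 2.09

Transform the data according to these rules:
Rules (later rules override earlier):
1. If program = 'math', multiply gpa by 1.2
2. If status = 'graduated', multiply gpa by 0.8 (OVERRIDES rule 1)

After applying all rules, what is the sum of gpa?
28.18

Step 1: Rule 2 takes priority for records with status = 'graduated'
  - 2 records: 5.92 × 0.8 = 4.74
Step 2: Rule 1 applies to remaining records with program = 'math'
  - 2 records: 5.46 × 1.2 = 6.55
Step 3: Other records unchanged: 16.89
Step 4: Final sum = 4.74 + 6.55 + 16.89 = 28.18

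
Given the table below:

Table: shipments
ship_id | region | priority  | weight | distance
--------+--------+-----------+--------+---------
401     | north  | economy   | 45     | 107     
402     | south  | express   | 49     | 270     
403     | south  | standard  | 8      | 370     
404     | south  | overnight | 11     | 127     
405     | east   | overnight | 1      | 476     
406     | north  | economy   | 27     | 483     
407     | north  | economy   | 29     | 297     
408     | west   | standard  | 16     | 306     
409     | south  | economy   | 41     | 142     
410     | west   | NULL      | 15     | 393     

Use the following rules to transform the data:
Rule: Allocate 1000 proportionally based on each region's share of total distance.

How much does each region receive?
east: 160.22, north: 298.55, south: 305.96, west: 235.27

Step 1: Calculate total distance = 2971
Step 2: Calculate each region's proportion:
  east: 476/2971 = 16.02% → 160.22
  north: 887/2971 = 29.86% → 298.55
  south: 909/2971 = 30.60% → 305.96
  west: 699/2971 = 23.53% → 235.27
Step 3: Verify: sum of allocations ≈ 1000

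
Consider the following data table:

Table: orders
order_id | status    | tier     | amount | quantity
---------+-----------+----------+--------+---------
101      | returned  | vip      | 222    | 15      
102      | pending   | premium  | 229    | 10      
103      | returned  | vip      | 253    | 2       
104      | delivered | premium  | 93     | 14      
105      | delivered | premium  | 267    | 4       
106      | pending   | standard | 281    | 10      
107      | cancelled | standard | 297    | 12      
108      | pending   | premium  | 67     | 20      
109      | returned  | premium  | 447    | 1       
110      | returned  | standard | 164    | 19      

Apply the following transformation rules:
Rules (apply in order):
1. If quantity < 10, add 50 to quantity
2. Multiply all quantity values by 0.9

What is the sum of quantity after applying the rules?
231.3

Step 1: Apply Rule 1 - Add 50 to records with quantity < 10
  - 3 records affected: 7 + (3 × 50) = 157
  - Unaffected records: 100
  - Sum after Rule 1: 257
Step 2: Apply Rule 2 - Multiply all by 0.9
  - 257 × 0.9 = 231.3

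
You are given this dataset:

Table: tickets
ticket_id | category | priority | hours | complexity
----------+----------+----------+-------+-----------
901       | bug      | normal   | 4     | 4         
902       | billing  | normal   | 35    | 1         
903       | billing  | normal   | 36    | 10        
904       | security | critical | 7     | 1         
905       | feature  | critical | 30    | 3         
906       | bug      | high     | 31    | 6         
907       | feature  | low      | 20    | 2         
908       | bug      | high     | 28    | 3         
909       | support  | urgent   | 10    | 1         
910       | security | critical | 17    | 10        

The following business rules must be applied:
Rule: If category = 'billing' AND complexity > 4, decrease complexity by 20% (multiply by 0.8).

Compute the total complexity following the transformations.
39.0

Step 1: Find records where category = 'billing' AND complexity > 4
Step 2: 1 records match, summing to 10
Step 3: After multiplier: 10 × 0.8 = 8.0
Step 4: Unaffected records sum: 31
Step 5: Final sum = 8.0 + 31 = 39.0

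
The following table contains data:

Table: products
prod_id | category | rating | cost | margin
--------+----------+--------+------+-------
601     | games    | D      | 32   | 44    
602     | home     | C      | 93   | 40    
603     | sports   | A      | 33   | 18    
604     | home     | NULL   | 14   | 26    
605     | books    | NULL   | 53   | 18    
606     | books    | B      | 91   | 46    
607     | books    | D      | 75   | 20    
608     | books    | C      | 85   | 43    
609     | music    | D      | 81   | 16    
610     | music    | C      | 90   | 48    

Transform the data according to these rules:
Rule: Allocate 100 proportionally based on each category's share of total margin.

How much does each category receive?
books: 39.81, games: 13.79, home: 20.69, music: 20.06, sports: 5.64

Step 1: Calculate total margin = 319
Step 2: Calculate each category's proportion:
  books: 127/319 = 39.81% → 39.81
  games: 44/319 = 13.79% → 13.79
  home: 66/319 = 20.69% → 20.69
  music: 64/319 = 20.06% → 20.06
  sports: 18/319 = 5.64% → 5.64
Step 3: Verify: sum of allocations ≈ 100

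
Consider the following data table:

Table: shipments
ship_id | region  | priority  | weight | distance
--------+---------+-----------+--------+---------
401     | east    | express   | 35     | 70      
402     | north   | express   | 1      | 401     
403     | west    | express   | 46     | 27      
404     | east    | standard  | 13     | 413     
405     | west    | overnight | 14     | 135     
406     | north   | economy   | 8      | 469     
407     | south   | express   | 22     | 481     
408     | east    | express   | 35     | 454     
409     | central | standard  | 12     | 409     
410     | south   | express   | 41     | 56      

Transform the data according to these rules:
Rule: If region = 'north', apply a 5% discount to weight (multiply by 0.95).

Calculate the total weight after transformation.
226.55

Step 1: Records with region = 'north' have total weight = 9
Step 2: Apply multiplier: 9 × 0.95 = 8.55
Step 3: Other records total: 218
Step 4: Final sum = 8.55 + 218 = 226.55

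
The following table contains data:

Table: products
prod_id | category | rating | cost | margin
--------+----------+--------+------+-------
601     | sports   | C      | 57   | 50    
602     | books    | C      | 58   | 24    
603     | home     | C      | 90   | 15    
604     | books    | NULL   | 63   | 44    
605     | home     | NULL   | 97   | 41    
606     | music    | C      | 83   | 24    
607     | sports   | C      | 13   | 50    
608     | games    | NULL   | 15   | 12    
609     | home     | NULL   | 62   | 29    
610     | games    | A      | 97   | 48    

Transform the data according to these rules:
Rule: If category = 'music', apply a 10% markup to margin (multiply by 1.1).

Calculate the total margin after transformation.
339.4

Step 1: Records with category = 'music' have total margin = 24
Step 2: Apply multiplier: 24 × 1.1 = 26.4
Step 3: Other records total: 313
Step 4: Final sum = 26.4 + 313 = 339.4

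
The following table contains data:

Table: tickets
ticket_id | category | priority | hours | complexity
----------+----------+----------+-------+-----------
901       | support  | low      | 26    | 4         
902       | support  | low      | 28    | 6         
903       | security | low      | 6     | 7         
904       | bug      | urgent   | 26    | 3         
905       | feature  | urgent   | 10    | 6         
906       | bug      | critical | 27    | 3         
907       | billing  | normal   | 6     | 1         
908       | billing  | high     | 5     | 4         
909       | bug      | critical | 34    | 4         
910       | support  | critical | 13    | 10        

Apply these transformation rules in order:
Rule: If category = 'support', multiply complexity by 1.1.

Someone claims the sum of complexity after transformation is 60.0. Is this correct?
No, the correct result is 50.0.

Step 1: Calculate the correct sum after transformation
Step 2: Apply multiplier 1.1 to records where category = 'support'
Step 3: Correct result = 50.0
Step 4: Claimed result = 60.0
Step 5: 50.0 ≠ 60.0
Conclusion: The claimed result is incorrect. The correct answer is 50.0.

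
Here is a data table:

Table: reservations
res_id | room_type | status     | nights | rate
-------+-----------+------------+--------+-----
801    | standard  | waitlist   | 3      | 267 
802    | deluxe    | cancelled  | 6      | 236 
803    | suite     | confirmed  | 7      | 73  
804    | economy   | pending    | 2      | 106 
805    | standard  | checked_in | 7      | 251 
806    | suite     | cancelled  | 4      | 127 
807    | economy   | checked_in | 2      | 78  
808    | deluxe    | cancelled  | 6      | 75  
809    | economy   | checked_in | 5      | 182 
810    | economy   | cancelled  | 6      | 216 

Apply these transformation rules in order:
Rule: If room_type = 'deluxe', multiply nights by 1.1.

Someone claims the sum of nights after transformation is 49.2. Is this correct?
Yes, the result is correct.

Step 1: Calculate the correct sum after transformation
Step 2: Apply multiplier 1.1 to records where room_type = 'deluxe'
Step 3: Correct result = 49.2
Step 4: Claimed result = 49.2
Step 5: 49.2 = 49.2 ✓
Conclusion: The claimed result is correct.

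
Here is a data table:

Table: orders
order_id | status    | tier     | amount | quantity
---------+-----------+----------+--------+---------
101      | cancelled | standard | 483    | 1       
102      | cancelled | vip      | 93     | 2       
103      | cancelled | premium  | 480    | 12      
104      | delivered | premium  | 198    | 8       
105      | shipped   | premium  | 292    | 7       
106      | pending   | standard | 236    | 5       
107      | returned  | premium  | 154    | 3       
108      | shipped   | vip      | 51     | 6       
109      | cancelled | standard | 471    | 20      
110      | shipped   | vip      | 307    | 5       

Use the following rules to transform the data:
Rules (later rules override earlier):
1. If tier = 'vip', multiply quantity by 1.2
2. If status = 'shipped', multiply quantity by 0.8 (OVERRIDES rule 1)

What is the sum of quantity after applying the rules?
65.8

Step 1: Rule 2 takes priority for records with status = 'shipped'
  - 3 records: 18 × 0.8 = 14.4
Step 2: Rule 1 applies to remaining records with tier = 'vip'
  - 1 records: 2 × 1.2 = 2.4
Step 3: Other records unchanged: 49
Step 4: Final sum = 14.4 + 2.4 + 49 = 65.8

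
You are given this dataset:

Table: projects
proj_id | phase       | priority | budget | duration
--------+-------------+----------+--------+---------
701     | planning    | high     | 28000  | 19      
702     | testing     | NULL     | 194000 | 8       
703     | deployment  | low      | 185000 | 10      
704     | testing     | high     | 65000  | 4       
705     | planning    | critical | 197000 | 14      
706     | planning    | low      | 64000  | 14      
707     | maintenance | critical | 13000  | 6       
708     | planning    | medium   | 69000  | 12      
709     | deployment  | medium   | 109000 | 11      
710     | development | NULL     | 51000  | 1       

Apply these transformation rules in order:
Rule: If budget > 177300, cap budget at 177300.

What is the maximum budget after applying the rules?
177300

Step 1: Original maximum budget = 197000
Step 2: Apply cap at 177300
Step 3: 3 records had budget > 177300 and were capped
Step 4: Maximum after transformation = 177300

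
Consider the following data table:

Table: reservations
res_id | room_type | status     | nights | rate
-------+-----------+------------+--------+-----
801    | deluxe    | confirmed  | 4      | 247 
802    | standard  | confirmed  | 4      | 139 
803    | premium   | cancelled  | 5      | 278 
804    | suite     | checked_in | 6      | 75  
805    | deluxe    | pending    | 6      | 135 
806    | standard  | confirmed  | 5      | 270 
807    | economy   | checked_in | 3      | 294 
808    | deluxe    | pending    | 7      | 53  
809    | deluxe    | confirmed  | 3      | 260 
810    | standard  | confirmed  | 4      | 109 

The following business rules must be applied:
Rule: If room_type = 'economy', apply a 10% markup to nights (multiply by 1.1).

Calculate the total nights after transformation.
47.3

Step 1: Records with room_type = 'economy' have total nights = 3
Step 2: Apply multiplier: 3 × 1.1 = 3.3
Step 3: Other records total: 44
Step 4: Final sum = 3.3 + 44 = 47.3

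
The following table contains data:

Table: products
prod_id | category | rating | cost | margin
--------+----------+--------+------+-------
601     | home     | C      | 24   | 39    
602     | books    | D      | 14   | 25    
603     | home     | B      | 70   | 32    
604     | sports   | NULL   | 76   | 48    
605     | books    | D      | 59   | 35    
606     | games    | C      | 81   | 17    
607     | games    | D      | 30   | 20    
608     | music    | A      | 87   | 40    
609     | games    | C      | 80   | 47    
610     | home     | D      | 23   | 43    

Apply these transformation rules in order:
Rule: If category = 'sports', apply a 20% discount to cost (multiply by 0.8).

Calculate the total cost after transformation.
528.8

Step 1: Records with category = 'sports' have total cost = 76
Step 2: Apply multiplier: 76 × 0.8 = 60.8
Step 3: Other records total: 468
Step 4: Final sum = 60.8 + 468 = 528.8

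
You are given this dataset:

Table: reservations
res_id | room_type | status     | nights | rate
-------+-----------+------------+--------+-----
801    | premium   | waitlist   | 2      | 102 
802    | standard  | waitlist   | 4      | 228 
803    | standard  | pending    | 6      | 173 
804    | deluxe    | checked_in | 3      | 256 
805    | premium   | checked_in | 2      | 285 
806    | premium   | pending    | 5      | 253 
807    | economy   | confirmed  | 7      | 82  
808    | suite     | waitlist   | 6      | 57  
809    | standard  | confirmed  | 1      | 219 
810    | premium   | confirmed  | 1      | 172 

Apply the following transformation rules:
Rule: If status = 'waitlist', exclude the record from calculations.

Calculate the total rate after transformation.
1440

Step 1: Identify records where status = 'waitlist'
Step 2: The excluded records sum to 387
Step 3: Original total rate = 1827
Step 4: Remaining total = 1827 - 387 = 1440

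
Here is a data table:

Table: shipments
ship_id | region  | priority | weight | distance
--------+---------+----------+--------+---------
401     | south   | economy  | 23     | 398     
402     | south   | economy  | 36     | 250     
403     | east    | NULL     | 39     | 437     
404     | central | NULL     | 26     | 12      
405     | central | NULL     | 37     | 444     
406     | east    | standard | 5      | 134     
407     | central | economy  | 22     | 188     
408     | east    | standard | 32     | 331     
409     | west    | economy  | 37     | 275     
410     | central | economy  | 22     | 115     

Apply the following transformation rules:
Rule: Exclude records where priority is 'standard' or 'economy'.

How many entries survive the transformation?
3

Step 1: Count records to exclude
  - 2 (standard) + 5 (economy) = 7 records
Step 2: Total records: 10
Step 3: Remaining = 10 - 7 = 3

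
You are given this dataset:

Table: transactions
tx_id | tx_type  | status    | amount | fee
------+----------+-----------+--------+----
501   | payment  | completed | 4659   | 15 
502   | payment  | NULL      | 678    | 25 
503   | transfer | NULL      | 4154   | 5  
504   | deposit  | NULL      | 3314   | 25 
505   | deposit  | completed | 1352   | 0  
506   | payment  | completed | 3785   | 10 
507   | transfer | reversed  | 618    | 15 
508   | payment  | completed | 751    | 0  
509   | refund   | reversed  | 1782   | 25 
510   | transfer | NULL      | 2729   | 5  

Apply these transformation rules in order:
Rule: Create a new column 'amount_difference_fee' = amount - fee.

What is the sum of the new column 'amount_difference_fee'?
23697

Step 1: For each record, compute amount - fee
Example calculations:
  4659 - 15 = 4644
  678 - 25 = 653
  4154 - 5 = 4149
  ...
Step 2: Sum all derived values
Step 3: Total = 23697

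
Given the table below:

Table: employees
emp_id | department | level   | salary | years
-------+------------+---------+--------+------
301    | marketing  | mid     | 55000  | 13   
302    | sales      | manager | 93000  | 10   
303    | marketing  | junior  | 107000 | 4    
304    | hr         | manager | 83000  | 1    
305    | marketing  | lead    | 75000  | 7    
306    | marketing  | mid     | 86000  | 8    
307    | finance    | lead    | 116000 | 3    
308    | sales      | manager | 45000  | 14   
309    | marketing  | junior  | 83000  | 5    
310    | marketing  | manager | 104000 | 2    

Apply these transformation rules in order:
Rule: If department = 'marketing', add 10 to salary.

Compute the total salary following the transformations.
847060

Step 1: Count records where department = 'marketing': 6
Step 2: Total bonus added: 6 × 10 = 60
Step 3: Original sum of salary: 847000
Step 4: Final sum = 847000 + 60 = 847060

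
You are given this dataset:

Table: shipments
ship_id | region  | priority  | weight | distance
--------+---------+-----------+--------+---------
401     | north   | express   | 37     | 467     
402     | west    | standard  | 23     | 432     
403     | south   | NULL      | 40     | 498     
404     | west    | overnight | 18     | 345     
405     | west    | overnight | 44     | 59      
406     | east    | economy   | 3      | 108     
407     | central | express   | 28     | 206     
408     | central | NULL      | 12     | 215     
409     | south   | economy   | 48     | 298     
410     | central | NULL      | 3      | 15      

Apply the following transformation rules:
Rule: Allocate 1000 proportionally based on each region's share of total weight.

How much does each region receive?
central: 167.97, east: 11.72, north: 144.53, south: 343.75, west: 332.03

Step 1: Calculate total weight = 256
Step 2: Calculate each region's proportion:
  central: 43/256 = 16.80% → 167.97
  east: 3/256 = 1.17% → 11.72
  north: 37/256 = 14.45% → 144.53
  south: 88/256 = 34.38% → 343.75
  west: 85/256 = 33.20% → 332.03
Step 3: Verify: sum of allocations ≈ 1000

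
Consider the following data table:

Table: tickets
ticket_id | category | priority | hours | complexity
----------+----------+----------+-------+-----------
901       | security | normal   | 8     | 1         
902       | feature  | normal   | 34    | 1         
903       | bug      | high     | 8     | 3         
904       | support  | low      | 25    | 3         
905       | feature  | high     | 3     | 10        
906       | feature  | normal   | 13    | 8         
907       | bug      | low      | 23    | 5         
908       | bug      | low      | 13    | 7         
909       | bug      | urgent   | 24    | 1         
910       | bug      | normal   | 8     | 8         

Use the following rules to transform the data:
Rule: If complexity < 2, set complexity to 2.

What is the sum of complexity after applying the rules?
50

Step 1: 3 records have complexity < 2
Step 2: These records originally summed to 3
Step 3: After setting to minimum: 3 × 2 = 6
Step 4: Unaffected records sum: 44
Step 5: Final sum = 6 + 44 = 50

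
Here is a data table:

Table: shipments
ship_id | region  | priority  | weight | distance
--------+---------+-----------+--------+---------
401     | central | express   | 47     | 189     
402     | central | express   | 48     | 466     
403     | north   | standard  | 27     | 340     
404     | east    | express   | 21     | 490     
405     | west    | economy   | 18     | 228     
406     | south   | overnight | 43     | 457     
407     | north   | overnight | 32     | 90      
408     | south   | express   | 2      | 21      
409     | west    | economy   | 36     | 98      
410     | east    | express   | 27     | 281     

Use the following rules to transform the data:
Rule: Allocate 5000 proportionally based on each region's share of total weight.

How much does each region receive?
central: 1578.07, east: 797.34, north: 980.07, south: 747.51, west: 897.01

Step 1: Calculate total weight = 301
Step 2: Calculate each region's proportion:
  central: 95/301 = 31.56% → 1578.07
  east: 48/301 = 15.95% → 797.34
  north: 59/301 = 19.60% → 980.07
  south: 45/301 = 14.95% → 747.51
  west: 54/301 = 17.94% → 897.01
Step 3: Verify: sum of allocations ≈ 5000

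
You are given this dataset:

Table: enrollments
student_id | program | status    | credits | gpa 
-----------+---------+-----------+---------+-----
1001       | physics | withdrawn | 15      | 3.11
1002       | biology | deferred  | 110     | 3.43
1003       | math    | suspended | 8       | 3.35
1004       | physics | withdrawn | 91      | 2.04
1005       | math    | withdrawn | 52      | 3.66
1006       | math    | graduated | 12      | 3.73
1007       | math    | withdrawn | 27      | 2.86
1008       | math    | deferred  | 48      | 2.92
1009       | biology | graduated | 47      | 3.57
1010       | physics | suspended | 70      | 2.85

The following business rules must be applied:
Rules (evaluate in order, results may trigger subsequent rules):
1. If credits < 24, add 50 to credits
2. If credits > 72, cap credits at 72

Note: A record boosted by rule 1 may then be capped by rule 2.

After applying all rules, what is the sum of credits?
573

Step 1: Apply rule 1 to records with credits < 24
  - 3 records get bonus of 50
  - Of these, 0 records then exceed 72 and get capped
Step 2: Apply rule 2 to records with credits > 72
  - 2 records (original) are capped
Step 3: Calculate final sum = 573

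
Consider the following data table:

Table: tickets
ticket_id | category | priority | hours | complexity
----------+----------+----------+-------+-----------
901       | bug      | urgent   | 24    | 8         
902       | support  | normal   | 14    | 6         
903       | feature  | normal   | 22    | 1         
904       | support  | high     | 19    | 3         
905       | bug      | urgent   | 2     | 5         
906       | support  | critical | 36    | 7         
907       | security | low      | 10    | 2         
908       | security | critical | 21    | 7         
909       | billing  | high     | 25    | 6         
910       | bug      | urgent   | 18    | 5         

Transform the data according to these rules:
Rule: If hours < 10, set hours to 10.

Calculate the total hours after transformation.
199

Step 1: 1 records have hours < 10
Step 2: These records originally summed to 2
Step 3: After setting to minimum: 1 × 10 = 10
Step 4: Unaffected records sum: 189
Step 5: Final sum = 10 + 189 = 199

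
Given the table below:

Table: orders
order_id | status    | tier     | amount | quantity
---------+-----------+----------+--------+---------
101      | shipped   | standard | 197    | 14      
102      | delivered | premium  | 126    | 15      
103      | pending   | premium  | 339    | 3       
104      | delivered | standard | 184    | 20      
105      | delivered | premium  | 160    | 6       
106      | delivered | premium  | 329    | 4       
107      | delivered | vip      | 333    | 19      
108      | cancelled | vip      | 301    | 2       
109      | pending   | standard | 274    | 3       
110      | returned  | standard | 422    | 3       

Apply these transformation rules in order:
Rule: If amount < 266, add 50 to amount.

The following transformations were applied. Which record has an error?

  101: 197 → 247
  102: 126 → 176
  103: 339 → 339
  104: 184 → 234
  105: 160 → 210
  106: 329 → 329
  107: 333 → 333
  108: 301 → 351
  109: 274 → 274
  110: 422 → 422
Record 108 has an error. The correct transformed value should be 301, not 351.

Step 1: Check each record against the rule
Step 2: Record 108 has amount = 301
Step 3: Since 301 >= 266, the bonus should not have been applied
Step 4: Correct value = 301, but claimed value = 351
Conclusion: Record 108 has the error.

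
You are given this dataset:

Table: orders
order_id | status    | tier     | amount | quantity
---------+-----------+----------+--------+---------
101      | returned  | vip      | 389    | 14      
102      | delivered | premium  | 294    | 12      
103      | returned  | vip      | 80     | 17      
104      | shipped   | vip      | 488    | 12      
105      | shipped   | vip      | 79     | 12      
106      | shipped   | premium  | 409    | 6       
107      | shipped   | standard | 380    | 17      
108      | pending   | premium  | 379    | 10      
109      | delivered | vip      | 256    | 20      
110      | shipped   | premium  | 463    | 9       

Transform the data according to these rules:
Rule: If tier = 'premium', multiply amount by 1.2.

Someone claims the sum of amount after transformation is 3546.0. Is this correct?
No, the correct result is 3526.0.

Step 1: Calculate the correct sum after transformation
Step 2: Apply multiplier 1.2 to records where tier = 'premium'
Step 3: Correct result = 3526.0
Step 4: Claimed result = 3546.0
Step 5: 3526.0 ≠ 3546.0
Conclusion: The claimed result is incorrect. The correct answer is 3526.0.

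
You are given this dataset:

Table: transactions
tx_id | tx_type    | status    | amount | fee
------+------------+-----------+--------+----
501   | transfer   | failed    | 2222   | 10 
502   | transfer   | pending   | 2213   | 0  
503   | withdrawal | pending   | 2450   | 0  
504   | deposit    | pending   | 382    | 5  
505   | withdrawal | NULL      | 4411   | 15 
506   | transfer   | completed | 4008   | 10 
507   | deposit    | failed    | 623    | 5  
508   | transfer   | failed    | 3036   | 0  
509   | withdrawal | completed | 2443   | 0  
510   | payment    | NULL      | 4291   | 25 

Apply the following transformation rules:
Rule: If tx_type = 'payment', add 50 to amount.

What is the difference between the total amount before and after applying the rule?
50

Step 1: Original sum of amount = 26079
Step 2: 1 records have tx_type = 'payment'
Step 3: Each affected record changes by 50
Step 4: Total change = 1 × 50 = 50
Step 5: New sum = 26079 + 50 = 26129
Step 6: Difference = |26129 - 26079| = 50
        (Sum increased by 50)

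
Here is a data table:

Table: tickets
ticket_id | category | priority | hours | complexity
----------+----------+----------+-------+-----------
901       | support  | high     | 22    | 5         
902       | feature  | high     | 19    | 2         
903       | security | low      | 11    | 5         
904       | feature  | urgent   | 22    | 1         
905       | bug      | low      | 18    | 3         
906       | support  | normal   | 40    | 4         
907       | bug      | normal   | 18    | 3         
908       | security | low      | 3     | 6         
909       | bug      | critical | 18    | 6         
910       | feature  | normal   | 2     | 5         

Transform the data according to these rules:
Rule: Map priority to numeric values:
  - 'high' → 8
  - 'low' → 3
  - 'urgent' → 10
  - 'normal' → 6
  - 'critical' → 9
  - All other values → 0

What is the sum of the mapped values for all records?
62

Step 1: Apply mapping to each record
Step 2: Count by status:
  'high': 2 records × 8 = 16
  'low': 3 records × 3 = 9
  'urgent': 1 records × 10 = 10
  'normal': 3 records × 6 = 18
  'critical': 1 records × 9 = 9
Step 3: Sum all mapped values = 62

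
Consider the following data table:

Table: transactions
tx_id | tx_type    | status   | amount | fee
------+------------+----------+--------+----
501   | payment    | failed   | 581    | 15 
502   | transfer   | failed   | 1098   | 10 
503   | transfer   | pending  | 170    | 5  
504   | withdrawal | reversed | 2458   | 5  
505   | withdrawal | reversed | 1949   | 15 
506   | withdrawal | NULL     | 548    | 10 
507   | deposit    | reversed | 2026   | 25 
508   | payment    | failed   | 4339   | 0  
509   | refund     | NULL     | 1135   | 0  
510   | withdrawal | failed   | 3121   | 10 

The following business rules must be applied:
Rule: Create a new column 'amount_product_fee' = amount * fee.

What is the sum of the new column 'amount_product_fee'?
149410

Step 1: For each record, compute amount * fee
Example calculations:
  581 * 15 = 8715
  1098 * 10 = 10980
  170 * 5 = 850
  ...
Step 2: Sum all derived values
Step 3: Total = 149410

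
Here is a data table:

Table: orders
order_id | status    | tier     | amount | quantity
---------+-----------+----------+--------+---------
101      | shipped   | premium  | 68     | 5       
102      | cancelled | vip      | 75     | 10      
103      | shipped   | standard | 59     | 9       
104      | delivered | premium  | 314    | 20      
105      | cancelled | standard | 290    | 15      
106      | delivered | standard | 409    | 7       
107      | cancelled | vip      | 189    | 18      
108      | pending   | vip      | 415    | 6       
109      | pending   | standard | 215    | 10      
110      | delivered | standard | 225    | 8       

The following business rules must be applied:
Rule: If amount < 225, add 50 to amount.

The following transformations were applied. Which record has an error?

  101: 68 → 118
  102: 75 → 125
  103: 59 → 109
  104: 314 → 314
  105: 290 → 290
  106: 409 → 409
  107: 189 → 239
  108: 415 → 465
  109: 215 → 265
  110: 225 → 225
Record 108 has an error. The correct transformed value should be 415, not 465.

Step 1: Check each record against the rule
Step 2: Record 108 has amount = 415
Step 3: Since 415 >= 225, the bonus should not have been applied
Step 4: Correct value = 415, but claimed value = 465
Conclusion: Record 108 has the error.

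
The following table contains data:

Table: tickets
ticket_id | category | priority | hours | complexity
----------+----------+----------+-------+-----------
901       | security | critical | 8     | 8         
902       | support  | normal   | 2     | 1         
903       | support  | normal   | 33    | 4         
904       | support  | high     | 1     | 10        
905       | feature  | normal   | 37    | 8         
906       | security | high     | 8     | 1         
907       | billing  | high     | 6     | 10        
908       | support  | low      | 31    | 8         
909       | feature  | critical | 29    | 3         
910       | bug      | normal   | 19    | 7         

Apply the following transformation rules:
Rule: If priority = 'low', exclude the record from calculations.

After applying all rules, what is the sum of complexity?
52

Step 1: Identify records where priority = 'low'
Step 2: The excluded records sum to 8
Step 3: Original total complexity = 60
Step 4: Remaining total = 60 - 8 = 52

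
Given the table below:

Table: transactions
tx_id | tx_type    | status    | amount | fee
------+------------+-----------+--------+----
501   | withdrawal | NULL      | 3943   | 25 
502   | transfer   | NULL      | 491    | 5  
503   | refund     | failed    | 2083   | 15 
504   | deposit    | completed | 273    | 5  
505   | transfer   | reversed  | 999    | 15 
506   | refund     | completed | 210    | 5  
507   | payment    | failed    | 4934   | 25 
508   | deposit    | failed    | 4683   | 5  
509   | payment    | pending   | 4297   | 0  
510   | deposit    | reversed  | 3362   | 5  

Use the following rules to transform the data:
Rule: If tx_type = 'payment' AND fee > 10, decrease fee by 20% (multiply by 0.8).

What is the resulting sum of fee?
100.0

Step 1: Find records where tx_type = 'payment' AND fee > 10
Step 2: 1 records match, summing to 25
Step 3: After multiplier: 25 × 0.8 = 20.0
Step 4: Unaffected records sum: 80
Step 5: Final sum = 20.0 + 80 = 100.0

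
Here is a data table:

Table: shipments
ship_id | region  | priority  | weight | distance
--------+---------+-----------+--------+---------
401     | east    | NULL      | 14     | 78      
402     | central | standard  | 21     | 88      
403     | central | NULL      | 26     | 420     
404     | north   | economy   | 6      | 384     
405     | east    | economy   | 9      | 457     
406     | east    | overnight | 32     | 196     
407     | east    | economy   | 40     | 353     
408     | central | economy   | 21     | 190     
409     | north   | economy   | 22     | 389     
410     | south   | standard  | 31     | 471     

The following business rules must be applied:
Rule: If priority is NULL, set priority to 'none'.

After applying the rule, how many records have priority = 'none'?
2

Step 1: Count records where priority IS NULL
Step 2: Found 2 records with NULL priority
Step 3: These records will have priority set to 'none'
Step 4: Records already having priority = 'none': 0
Step 5: Answer: 2 + 0 = 2 records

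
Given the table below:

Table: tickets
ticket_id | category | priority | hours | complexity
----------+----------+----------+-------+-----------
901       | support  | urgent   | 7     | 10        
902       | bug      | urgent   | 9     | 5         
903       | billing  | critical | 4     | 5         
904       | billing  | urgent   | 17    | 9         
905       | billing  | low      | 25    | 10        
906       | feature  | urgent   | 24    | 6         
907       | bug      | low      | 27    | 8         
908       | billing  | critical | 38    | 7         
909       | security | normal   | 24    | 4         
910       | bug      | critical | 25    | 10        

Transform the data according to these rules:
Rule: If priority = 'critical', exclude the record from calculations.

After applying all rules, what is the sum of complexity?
52

Step 1: Identify records where priority = 'critical'
Step 2: The excluded records sum to 22
Step 3: Original total complexity = 74
Step 4: Remaining total = 74 - 22 = 52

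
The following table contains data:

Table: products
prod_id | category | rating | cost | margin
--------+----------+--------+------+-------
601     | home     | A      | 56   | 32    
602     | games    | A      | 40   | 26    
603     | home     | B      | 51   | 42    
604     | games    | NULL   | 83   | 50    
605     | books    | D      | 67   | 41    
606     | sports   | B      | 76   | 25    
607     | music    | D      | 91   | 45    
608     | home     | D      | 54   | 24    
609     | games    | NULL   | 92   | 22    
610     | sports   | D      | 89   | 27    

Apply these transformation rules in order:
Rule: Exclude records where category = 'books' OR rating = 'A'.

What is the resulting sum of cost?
536

Step 1: Find records where category = 'books' OR rating = 'A'
Step 2: 3 records match, summing to 163
Step 3: Original sum: 699
Step 4: Remaining sum = 699 - 163 = 536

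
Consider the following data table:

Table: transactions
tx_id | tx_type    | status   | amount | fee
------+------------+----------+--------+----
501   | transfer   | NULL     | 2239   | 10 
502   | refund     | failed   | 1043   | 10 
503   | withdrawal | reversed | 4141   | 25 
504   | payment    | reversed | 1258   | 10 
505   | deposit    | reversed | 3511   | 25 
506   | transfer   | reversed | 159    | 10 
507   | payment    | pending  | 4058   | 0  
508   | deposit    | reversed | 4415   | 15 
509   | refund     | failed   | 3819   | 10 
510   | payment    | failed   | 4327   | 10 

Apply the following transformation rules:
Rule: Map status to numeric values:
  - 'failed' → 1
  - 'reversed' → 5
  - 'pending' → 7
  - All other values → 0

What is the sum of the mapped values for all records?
35

Step 1: Apply mapping to each record
Step 2: Count by status:
  'failed': 3 records × 1 = 3
  'reversed': 5 records × 5 = 25
  'pending': 1 records × 7 = 7
Step 3: Sum all mapped values = 35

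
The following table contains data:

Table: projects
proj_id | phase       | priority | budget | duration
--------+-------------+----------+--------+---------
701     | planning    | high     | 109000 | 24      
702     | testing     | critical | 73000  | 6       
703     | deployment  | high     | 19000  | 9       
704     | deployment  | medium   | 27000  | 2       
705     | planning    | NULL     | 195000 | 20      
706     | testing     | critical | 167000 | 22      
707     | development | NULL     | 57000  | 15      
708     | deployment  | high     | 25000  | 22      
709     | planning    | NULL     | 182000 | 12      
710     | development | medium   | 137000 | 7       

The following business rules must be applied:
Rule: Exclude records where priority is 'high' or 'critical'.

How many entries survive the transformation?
5

Step 1: Count records to exclude
  - 3 (high) + 2 (critical) = 5 records
Step 2: Total records: 10
Step 3: Remaining = 10 - 5 = 5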